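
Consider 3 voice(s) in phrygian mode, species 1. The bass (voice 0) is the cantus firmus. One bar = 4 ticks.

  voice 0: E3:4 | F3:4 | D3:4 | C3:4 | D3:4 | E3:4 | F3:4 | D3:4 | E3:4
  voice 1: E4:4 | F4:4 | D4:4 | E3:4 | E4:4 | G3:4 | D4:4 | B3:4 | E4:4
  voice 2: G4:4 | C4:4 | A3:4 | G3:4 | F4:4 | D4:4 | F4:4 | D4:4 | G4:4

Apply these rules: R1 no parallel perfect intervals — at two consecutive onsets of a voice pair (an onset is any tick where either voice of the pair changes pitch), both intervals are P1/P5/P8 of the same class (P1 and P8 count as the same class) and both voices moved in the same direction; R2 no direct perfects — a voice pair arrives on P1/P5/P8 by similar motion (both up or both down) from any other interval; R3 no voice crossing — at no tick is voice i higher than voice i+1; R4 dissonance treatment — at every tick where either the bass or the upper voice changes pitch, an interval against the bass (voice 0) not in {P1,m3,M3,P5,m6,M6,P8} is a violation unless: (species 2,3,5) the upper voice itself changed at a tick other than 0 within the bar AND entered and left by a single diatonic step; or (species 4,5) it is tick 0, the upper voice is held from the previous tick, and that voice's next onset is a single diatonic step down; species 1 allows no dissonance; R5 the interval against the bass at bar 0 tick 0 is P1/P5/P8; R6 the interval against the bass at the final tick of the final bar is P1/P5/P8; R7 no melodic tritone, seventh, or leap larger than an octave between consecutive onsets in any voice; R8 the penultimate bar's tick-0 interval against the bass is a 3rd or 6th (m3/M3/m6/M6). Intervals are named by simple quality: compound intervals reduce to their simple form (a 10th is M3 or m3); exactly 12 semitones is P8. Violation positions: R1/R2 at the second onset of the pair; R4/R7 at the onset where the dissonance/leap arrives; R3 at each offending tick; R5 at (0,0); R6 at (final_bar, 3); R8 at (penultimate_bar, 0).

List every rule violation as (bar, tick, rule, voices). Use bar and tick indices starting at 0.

(0, 0, R5, (0, 2))
(1, 0, R1, (0, 1))
(1, 0, R3, (1, 2))
(1, 1, R3, (1, 2))
(1, 2, R3, (1, 2))
(1, 3, R3, (1, 2))
(2, 0, R1, (0, 1))
(2, 0, R1, (0, 2))
(2, 0, R3, (1, 2))
(2, 1, R3, (1, 2))
(2, 2, R3, (1, 2))
(2, 3, R3, (1, 2))
(3, 0, R1, (0, 2))
(3, 0, R7, (1,))
(4, 0, R4, (0, 1))
(4, 0, R7, (2,))
(5, 0, R2, (1, 2))
(5, 0, R4, (0, 2))
(6, 0, R2, (0, 2))
(7, 0, R1, (0, 2))
(7, 0, R8, (0, 2))
(8, 0, R2, (0, 1))
(8, 3, R6, (0, 2))

bar 0: v0=E3 v1=E4 v2=G4 downbeat m3
bar 1: v0=F3 v1=F4 v2=C4 downbeat P5
bar 2: v0=D3 v1=D4 v2=A3 downbeat P5
bar 3: v0=C3 v1=E3 v2=G3 downbeat P5
bar 4: v0=D3 v1=E4 v2=F4 downbeat m3
bar 5: v0=E3 v1=G3 v2=D4 downbeat m7
bar 6: v0=F3 v1=D4 v2=F4 downbeat P8
bar 7: v0=D3 v1=B3 v2=D4 downbeat P8
bar 8: v0=E3 v1=E4 v2=G4 downbeat m3
  -> R5 @ bar 0 tick 0 v(0, 2): opens on m3
  -> R1 @ bar 1 tick 0 v(0, 1): E3/E4 P8 -> F3/F4 P8 similar
  -> R3 @ bar 1 tick 0 v(1, 2): F4 above C4
  -> R3 @ bar 1 tick 1 v(1, 2): F4 above C4
  -> R3 @ bar 1 tick 2 v(1, 2): F4 above C4
  -> R3 @ bar 1 tick 3 v(1, 2): F4 above C4
  -> R1 @ bar 2 tick 0 v(0, 1): F3/F4 P8 -> D3/D4 P8 similar
  -> R1 @ bar 2 tick 0 v(0, 2): F3/C4 P5 -> D3/A3 P5 similar
  -> R3 @ bar 2 tick 0 v(1, 2): D4 above A3
  -> R3 @ bar 2 tick 1 v(1, 2): D4 above A3
  -> R3 @ bar 2 tick 2 v(1, 2): D4 above A3
  -> R3 @ bar 2 tick 3 v(1, 2): D4 above A3
  -> R1 @ bar 3 tick 0 v(0, 2): D3/A3 P5 -> C3/G3 P5 similar
  -> R7 @ bar 3 tick 0 v(1,): D4->E3 leap 10st
  -> R4 @ bar 4 tick 0 v(0, 1): D3/E4 M2 untreated
  -> R7 @ bar 4 tick 0 v(2,): G3->F4 leap 10st
  -> R2 @ bar 5 tick 0 v(1, 2): E4/F4 m2 -> G3/D4 P5 similar
  -> R4 @ bar 5 tick 0 v(0, 2): E3/D4 m7 untreated
  -> R2 @ bar 6 tick 0 v(0, 2): E3/D4 m7 -> F3/F4 P8 similar
  -> R1 @ bar 7 tick 0 v(0, 2): F3/F4 P8 -> D3/D4 P8 similar
  -> R8 @ bar 7 tick 0 v(0, 2): penult P8 not 3rd/6th
  -> R2 @ bar 8 tick 0 v(0, 1): D3/B3 M6 -> E3/E4 P8 similar
  -> R6 @ bar 8 tick 3 v(0, 2): closes on m3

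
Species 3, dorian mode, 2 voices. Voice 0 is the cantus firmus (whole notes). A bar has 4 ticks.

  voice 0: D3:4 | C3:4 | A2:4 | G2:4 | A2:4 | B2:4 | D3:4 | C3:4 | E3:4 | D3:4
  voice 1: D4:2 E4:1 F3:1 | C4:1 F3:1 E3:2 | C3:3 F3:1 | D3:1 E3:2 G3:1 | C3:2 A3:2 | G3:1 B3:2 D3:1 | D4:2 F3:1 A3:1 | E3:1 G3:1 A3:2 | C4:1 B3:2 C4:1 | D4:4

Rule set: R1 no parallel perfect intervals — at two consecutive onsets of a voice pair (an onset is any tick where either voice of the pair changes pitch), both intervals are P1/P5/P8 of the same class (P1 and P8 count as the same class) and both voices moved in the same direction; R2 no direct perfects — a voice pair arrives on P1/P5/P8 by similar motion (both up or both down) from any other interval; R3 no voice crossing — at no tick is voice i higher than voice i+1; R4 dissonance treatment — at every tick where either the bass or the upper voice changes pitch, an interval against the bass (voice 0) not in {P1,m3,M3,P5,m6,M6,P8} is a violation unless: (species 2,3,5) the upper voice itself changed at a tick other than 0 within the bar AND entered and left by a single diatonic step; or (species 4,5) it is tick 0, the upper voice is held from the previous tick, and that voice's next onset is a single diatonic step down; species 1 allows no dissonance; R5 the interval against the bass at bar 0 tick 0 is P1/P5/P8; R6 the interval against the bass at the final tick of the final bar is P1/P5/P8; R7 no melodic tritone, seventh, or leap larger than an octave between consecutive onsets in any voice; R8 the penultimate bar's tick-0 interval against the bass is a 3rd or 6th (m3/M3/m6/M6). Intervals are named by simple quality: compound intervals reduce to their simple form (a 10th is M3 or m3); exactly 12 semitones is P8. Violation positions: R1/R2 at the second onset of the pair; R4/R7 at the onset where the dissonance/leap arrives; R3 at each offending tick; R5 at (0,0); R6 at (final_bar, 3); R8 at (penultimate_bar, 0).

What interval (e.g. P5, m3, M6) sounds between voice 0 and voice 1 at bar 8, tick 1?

P5

voice 0=E3 voice 1=B3 -> P5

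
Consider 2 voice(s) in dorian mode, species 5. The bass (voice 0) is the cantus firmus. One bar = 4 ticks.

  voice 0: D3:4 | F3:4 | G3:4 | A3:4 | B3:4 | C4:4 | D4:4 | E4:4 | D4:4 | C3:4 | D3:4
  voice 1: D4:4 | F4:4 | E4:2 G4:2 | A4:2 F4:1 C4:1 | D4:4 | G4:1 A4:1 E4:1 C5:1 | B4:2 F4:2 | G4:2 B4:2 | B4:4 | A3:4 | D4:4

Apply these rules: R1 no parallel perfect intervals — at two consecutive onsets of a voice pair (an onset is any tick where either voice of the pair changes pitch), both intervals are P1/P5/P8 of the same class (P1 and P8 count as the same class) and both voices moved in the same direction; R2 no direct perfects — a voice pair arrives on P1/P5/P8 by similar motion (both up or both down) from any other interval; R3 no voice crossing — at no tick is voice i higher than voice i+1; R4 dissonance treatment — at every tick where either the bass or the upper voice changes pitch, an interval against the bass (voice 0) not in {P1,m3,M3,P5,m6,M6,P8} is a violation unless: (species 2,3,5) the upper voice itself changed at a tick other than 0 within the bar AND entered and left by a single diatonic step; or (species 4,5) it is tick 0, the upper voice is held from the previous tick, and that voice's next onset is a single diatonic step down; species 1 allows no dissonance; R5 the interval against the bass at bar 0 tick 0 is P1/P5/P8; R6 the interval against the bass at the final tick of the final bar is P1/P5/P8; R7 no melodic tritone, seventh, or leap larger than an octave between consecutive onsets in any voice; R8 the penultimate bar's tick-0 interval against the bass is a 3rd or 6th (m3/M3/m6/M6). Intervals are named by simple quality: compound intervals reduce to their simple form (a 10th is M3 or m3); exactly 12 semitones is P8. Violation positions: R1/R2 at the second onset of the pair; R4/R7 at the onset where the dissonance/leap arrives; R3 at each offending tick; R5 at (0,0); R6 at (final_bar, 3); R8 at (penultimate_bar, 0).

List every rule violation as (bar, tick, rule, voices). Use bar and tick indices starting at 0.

bar 0: v0=D3 v1=D4 downbeat P8
bar 1: v0=F3 v1=F4 downbeat P8
bar 2: v0=G3 v1=E4 downbeat M6
bar 3: v0=A3 v1=A4 downbeat P8
bar 4: v0=B3 v1=D4 downbeat m3
bar 5: v0=C4 v1=G4 downbeat P5
bar 6: v0=D4 v1=B4 downbeat M6
bar 7: v0=E4 v1=G4 downbeat m3
bar 8: v0=D4 v1=B4 downbeat M6
bar 9: v0=C3 v1=A3 downbeat M6
bar 10: v0=D3 v1=D4 downbeat P8
  -> R1 @ bar 1 tick 0 v(0, 1): D3/D4 P8 -> F3/F4 P8 similar
  -> R1 @ bar 3 tick 0 v(0, 1): G3/G4 P8 -> A3/A4 P8 similar
  -> R2 @ bar 5 tick 0 v(0, 1): B3/D4 m3 -> C4/G4 P5 similar
  -> R7 @ bar 6 tick 2 v(1,): B4->F4 leap 6st
  -> R7 @ bar 9 tick 0 v(0,): D4->C3 leap 14st
  -> R7 @ bar 9 tick 0 v(1,): B4->A3 leap 14st
  -> R2 @ bar 10 tick 0 v(0, 1): C3/A3 M6 -> D3/D4 P8 similar

(1, 0, R1, (0, 1))
(3, 0, R1, (0, 1))
(5, 0, R2, (0, 1))
(6, 2, R7, (1,))
(9, 0, R7, (0,))
(9, 0, R7, (1,))
(10, 0, R2, (0, 1))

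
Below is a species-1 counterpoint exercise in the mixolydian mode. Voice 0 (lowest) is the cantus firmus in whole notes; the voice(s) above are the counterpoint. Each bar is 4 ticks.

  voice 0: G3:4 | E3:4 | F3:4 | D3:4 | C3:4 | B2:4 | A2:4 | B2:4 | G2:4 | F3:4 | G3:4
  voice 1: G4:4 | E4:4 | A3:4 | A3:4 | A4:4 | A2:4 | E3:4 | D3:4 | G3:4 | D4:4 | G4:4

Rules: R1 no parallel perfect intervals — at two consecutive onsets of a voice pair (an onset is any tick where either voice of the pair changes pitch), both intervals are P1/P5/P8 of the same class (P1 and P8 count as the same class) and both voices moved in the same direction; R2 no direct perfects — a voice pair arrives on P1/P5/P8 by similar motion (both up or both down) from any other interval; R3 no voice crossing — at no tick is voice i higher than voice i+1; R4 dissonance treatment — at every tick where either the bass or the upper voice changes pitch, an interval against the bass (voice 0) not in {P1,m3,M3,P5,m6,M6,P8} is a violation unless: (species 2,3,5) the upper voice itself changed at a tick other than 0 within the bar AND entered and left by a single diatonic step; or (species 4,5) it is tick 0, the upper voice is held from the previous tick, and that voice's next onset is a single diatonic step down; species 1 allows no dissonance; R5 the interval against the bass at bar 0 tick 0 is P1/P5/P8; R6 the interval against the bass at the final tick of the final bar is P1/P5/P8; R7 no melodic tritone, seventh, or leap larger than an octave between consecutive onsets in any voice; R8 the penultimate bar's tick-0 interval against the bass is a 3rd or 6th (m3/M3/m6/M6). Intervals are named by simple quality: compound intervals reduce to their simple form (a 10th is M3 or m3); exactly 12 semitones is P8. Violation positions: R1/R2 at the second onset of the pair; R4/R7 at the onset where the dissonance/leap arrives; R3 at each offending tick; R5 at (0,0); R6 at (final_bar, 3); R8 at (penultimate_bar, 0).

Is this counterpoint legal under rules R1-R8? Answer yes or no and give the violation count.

bar 0: v0=G3 v1=G4 (P8)
bar 1: v0=E3 v1=E4 (P8)
bar 2: v0=F3 v1=A3 (M3)
bar 3: v0=D3 v1=A3 (P5)
bar 4: v0=C3 v1=A4 (M6)
bar 5: v0=B2 v1=A2 (M2)
bar 6: v0=A2 v1=E3 (P5)
bar 7: v0=B2 v1=D3 (m3)
bar 8: v0=G2 v1=G3 (P8)
bar 9: v0=F3 v1=D4 (M6)
bar 10: v0=G3 v1=G4 (P8)
  R1 @ bar1.0: G3/G4 P8 -> E3/E4 P8 similar
  R3 @ bar5.0: B2 above A2
  R4 @ bar5.0: B2/A2 M2 untreated
  R7 @ bar5.0: A4->A2 leap 24st
  R3 @ bar5.1: B2 above A2
  R3 @ bar5.2: B2 above A2
  R3 @ bar5.3: B2 above A2
  R7 @ bar9.0: G2->F3 leap 10st
  R2 @ bar10.0: F3/D4 M6 -> G3/G4 P8 similar

No (9 violations)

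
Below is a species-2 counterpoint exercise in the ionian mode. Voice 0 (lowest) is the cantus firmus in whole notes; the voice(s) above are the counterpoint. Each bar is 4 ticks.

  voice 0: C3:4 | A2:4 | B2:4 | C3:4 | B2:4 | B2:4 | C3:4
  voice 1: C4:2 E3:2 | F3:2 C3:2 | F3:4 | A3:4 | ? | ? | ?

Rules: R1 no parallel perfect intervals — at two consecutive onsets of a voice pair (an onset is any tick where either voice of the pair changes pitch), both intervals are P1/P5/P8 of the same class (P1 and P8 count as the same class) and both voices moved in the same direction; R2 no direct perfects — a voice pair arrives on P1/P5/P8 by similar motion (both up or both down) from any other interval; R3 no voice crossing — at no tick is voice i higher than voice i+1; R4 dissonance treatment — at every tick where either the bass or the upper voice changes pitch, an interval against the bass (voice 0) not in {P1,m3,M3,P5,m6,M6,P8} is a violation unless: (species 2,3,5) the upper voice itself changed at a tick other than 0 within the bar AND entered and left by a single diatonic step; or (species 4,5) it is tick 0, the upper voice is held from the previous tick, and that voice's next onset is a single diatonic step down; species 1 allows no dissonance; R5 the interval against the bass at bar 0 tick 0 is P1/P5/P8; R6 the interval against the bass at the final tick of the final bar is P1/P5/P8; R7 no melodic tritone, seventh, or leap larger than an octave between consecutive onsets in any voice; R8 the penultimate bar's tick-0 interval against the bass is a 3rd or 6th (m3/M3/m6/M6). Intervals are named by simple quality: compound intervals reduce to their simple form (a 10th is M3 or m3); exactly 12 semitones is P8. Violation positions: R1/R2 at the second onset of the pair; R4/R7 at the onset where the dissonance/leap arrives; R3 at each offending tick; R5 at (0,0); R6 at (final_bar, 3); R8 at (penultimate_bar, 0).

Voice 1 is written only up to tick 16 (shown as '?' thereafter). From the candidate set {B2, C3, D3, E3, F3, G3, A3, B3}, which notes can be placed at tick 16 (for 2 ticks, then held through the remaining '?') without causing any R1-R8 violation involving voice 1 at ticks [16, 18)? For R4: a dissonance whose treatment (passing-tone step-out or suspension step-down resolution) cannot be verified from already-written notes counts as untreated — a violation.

B2: violates R2,R7
C3: violates R4
D3: legal
E3: violates R4
F3: violates R4
G3: legal
A3: violates R4
B3: legal

{B3, D3, G3}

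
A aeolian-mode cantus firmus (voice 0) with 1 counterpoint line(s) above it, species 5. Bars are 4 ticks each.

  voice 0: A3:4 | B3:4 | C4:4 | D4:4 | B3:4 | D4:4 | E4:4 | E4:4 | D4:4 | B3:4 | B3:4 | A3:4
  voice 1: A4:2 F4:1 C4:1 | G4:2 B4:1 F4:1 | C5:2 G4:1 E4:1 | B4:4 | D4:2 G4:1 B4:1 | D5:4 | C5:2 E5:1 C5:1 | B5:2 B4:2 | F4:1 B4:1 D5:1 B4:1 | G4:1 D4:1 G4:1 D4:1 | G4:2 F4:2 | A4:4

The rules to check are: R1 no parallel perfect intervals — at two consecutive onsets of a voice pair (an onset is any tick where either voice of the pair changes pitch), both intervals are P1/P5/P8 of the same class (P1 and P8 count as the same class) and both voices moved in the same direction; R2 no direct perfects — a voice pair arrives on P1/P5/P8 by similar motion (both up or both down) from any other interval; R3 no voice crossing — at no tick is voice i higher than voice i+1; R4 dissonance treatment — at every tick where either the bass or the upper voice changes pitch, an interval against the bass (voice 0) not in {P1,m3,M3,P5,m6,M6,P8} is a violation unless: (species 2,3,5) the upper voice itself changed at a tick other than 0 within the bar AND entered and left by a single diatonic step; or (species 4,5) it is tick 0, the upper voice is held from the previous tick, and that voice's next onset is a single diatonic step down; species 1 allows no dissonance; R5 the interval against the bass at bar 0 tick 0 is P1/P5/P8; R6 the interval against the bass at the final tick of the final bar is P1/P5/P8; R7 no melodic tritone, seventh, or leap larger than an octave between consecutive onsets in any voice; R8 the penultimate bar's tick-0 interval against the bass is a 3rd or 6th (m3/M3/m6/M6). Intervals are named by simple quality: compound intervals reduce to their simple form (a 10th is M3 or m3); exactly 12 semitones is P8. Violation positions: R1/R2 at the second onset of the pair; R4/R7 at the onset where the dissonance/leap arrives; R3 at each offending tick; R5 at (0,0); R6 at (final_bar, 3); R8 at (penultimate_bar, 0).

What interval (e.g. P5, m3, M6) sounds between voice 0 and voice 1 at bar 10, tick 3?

voice 0=B3 voice 1=F4 -> TT

TT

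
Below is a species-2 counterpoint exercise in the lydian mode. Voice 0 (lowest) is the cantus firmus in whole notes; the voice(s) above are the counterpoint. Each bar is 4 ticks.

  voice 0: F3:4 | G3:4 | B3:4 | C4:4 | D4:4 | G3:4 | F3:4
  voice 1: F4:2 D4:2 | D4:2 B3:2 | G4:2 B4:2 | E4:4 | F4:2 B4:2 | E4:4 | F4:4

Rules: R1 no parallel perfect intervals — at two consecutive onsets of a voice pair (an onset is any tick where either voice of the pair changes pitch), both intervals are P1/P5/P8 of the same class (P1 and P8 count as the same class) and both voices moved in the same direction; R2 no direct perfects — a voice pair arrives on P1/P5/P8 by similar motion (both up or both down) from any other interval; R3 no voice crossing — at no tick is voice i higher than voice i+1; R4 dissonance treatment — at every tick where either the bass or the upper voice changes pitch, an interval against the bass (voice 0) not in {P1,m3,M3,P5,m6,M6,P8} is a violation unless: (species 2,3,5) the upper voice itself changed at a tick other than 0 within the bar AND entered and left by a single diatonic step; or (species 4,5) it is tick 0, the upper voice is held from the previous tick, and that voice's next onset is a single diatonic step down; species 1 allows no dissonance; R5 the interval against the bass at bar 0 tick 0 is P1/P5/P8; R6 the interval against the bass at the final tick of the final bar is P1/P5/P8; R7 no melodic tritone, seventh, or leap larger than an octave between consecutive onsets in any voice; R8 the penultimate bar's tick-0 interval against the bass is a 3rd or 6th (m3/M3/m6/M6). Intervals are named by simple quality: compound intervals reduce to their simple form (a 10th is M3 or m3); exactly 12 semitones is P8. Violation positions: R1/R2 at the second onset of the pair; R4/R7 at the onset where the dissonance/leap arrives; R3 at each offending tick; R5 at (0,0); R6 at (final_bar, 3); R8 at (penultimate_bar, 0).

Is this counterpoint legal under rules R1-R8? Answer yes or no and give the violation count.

No (1 violations)

bar 0: v0=F3 v1=F4 (P8)
bar 1: v0=G3 v1=D4 (P5)
bar 2: v0=B3 v1=G4 (m6)
bar 3: v0=C4 v1=E4 (M3)
bar 4: v0=D4 v1=F4 (m3)
bar 5: v0=G3 v1=E4 (M6)
bar 6: v0=F3 v1=F4 (P8)
  R7 @ bar4.2: F4->B4 leap 6st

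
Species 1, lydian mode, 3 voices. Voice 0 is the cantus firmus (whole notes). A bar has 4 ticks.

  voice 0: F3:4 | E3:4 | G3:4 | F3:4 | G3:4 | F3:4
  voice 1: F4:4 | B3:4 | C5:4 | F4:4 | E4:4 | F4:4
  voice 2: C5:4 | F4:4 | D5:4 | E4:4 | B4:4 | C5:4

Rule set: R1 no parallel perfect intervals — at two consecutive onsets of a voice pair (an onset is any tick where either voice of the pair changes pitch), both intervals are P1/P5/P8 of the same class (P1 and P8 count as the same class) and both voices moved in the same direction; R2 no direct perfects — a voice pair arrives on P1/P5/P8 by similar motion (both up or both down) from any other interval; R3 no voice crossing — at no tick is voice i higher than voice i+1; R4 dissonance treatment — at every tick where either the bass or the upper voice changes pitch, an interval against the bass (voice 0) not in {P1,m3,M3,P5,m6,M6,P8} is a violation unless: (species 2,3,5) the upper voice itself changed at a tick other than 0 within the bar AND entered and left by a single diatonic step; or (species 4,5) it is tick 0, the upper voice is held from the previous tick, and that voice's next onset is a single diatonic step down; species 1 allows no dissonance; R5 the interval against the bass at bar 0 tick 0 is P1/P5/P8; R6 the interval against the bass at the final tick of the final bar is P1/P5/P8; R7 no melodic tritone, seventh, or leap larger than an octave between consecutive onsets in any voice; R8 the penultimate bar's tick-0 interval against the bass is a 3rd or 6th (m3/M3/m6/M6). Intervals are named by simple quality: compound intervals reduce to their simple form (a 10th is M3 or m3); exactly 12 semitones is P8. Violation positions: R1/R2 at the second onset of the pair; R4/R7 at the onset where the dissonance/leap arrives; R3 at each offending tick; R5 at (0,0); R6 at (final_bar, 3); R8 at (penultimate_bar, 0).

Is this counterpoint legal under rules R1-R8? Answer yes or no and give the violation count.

bar 0: v0=F3 v1=F4 v2=C5 (P5)
bar 1: v0=E3 v1=B3 v2=F4 (m2)
bar 2: v0=G3 v1=C5 v2=D5 (P5)
bar 3: v0=F3 v1=F4 v2=E4 (M7)
bar 4: v0=G3 v1=E4 v2=B4 (M3)
bar 5: v0=F3 v1=F4 v2=C5 (P5)
  R2 @ bar1.0: F3/F4 P8 -> E3/B3 P5 similar
  R4 @ bar1.0: E3/F4 m2 untreated
  R7 @ bar1.0: F4->B3 leap 6st
  R2 @ bar2.0: E3/F4 m2 -> G3/D5 P5 similar
  R4 @ bar2.0: G3/C5 P4 untreated
  R7 @ bar2.0: B3->C5 leap 13st
  R2 @ bar3.0: G3/C5 P4 -> F3/F4 P8 similar
  R3 @ bar3.0: F4 above E4
  R4 @ bar3.0: F3/E4 M7 untreated
  R7 @ bar3.0: D5->E4 leap 10st
  R3 @ bar3.1: F4 above E4
  R3 @ bar3.2: F4 above E4
  R3 @ bar3.3: F4 above E4
  R1 @ bar5.0: E4/B4 P5 -> F4/C5 P5 similar

No (14 violations)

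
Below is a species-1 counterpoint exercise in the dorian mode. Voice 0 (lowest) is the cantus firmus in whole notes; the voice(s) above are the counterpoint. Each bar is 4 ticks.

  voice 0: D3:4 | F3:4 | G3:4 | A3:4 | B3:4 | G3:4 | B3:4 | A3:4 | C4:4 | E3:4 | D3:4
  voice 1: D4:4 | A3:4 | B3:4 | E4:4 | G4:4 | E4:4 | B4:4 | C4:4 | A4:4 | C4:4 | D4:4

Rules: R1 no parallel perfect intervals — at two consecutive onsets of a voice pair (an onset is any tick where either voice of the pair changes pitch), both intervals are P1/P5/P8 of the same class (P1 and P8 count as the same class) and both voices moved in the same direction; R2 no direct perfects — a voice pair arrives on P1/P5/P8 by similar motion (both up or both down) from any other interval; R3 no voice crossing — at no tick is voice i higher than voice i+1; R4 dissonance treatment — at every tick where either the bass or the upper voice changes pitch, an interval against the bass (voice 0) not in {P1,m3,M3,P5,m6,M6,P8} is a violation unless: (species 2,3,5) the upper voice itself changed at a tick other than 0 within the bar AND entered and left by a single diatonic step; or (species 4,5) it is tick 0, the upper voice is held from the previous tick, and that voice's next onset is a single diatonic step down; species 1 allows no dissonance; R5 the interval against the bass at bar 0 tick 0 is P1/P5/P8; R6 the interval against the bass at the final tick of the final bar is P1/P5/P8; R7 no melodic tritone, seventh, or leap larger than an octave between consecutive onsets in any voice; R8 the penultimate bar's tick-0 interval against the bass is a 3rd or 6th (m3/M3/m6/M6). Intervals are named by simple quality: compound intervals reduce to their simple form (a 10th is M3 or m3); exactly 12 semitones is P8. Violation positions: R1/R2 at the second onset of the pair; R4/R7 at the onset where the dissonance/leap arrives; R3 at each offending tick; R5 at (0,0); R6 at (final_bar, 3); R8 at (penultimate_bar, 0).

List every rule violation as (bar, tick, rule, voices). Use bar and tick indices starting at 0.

(3, 0, R2, (0, 1))
(6, 0, R2, (0, 1))
(7, 0, R7, (1,))

bar 0: v0=D3 v1=D4 downbeat P8
bar 1: v0=F3 v1=A3 downbeat M3
bar 2: v0=G3 v1=B3 downbeat M3
bar 3: v0=A3 v1=E4 downbeat P5
bar 4: v0=B3 v1=G4 downbeat m6
bar 5: v0=G3 v1=E4 downbeat M6
bar 6: v0=B3 v1=B4 downbeat P8
bar 7: v0=A3 v1=C4 downbeat m3
bar 8: v0=C4 v1=A4 downbeat M6
bar 9: v0=E3 v1=C4 downbeat m6
bar 10: v0=D3 v1=D4 downbeat P8
  -> R2 @ bar 3 tick 0 v(0, 1): G3/B3 M3 -> A3/E4 P5 similar
  -> R2 @ bar 6 tick 0 v(0, 1): G3/E4 M6 -> B3/B4 P8 similar
  -> R7 @ bar 7 tick 0 v(1,): B4->C4 leap 11st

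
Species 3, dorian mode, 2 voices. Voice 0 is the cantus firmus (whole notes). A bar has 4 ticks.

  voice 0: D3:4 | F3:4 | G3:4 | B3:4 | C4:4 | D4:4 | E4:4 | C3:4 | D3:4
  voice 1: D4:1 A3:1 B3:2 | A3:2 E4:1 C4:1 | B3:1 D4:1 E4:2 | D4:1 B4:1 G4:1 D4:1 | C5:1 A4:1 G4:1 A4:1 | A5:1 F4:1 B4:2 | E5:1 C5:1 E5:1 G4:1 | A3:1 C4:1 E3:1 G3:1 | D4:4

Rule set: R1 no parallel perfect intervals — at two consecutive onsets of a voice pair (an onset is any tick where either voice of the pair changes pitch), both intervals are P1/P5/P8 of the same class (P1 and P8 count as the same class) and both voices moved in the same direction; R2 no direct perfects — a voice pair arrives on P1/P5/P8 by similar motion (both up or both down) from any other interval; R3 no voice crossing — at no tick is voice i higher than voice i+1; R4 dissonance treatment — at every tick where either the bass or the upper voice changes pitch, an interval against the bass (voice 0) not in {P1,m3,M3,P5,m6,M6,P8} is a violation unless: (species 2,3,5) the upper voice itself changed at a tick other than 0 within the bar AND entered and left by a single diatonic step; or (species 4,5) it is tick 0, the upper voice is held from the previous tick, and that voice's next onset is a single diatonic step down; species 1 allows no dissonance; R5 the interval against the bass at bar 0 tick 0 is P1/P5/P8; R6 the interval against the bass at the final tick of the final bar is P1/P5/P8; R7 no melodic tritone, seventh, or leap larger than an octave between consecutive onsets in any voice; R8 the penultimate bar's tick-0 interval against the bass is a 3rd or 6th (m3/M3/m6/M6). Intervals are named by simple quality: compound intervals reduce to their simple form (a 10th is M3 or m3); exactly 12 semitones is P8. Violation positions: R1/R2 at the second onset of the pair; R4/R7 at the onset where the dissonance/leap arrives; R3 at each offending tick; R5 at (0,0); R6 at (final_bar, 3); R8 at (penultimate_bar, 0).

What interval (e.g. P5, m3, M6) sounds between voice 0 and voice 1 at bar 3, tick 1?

P8

voice 0=B3 voice 1=B4 -> P8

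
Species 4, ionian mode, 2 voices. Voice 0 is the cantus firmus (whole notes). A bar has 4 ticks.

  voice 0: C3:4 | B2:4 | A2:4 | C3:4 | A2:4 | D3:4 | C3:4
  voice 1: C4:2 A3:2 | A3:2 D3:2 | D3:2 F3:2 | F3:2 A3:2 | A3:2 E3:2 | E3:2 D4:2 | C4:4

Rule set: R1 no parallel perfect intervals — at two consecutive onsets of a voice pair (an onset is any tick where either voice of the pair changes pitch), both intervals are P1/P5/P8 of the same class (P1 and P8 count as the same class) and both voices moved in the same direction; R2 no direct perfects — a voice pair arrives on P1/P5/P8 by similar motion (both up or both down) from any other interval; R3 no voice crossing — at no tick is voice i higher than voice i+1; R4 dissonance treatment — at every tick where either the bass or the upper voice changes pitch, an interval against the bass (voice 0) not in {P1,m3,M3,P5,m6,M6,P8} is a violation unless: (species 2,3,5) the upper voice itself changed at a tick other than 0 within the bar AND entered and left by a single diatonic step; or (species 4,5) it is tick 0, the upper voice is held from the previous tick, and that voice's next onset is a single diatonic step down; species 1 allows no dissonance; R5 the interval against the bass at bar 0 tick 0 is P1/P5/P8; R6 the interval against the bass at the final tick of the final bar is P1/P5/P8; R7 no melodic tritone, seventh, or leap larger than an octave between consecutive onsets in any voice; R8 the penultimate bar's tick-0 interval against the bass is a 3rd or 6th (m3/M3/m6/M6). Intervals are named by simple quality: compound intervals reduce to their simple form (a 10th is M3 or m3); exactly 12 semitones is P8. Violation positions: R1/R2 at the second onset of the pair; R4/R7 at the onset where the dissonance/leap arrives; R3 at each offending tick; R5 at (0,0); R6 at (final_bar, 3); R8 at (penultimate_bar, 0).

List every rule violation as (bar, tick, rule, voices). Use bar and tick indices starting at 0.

bar 0: v0=C3 v1=C4 downbeat P8
bar 1: v0=B2 v1=A3 downbeat m7
bar 2: v0=A2 v1=D3 downbeat P4
bar 3: v0=C3 v1=F3 downbeat P4
bar 4: v0=A2 v1=A3 downbeat P8
bar 5: v0=D3 v1=E3 downbeat M2
bar 6: v0=C3 v1=C4 downbeat P8
  -> R4 @ bar 1 tick 0 v(0, 1): B2/A3 m7 untreated
  -> R4 @ bar 2 tick 0 v(0, 1): A2/D3 P4 untreated
  -> R4 @ bar 3 tick 0 v(0, 1): C3/F3 P4 untreated
  -> R4 @ bar 5 tick 0 v(0, 1): D3/E3 M2 untreated
  -> R8 @ bar 5 tick 0 v(0, 1): penult M2 not 3rd/6th
  -> R7 @ bar 5 tick 2 v(1,): E3->D4 leap 10st
  -> R1 @ bar 6 tick 0 v(0, 1): D3/D4 P8 -> C3/C4 P8 similar

(1, 0, R4, (0, 1))
(2, 0, R4, (0, 1))
(3, 0, R4, (0, 1))
(5, 0, R4, (0, 1))
(5, 0, R8, (0, 1))
(5, 2, R7, (1,))
(6, 0, R1, (0, 1))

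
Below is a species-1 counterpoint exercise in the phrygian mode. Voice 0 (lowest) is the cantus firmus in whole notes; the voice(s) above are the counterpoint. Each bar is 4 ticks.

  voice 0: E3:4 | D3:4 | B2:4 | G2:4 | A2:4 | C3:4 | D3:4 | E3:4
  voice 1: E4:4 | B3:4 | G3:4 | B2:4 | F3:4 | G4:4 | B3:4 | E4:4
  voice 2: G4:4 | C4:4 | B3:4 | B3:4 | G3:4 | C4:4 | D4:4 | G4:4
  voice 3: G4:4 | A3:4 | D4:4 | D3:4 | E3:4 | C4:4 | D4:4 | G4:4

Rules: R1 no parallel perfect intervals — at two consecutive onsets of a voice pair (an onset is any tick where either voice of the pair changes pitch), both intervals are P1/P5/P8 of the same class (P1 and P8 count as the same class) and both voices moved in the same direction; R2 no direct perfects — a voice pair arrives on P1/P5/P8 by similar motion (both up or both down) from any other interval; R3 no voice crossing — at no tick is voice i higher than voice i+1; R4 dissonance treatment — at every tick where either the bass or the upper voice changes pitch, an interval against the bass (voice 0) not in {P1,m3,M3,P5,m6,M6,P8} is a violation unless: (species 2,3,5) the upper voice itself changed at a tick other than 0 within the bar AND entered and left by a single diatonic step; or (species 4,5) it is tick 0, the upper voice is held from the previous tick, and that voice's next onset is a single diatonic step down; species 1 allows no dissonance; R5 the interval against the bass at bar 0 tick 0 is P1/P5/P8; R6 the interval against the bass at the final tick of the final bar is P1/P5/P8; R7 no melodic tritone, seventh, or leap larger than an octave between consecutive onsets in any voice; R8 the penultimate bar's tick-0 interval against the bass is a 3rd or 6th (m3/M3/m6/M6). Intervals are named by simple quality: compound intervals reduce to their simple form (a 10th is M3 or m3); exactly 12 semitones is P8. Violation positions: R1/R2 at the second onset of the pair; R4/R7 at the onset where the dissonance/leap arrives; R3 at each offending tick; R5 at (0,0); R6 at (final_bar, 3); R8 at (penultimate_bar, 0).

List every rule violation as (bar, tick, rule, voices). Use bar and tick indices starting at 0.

bar 0: v0=E3 v1=E4 v2=G4 v3=G4 downbeat m3
bar 1: v0=D3 v1=B3 v2=C4 v3=A3 downbeat P5
bar 2: v0=B2 v1=G3 v2=B3 v3=D4 downbeat m3
bar 3: v0=G2 v1=B2 v2=B3 v3=D3 downbeat P5
bar 4: v0=A2 v1=F3 v2=G3 v3=E3 downbeat P5
bar 5: v0=C3 v1=G4 v2=C4 v3=C4 downbeat P8
bar 6: v0=D3 v1=B3 v2=D4 v3=D4 downbeat P8
bar 7: v0=E3 v1=E4 v2=G4 v3=G4 downbeat m3
  -> R5 @ bar 0 tick 0 v(0, 2): opens on m3
  -> R5 @ bar 0 tick 0 v(0, 3): opens on m3
  -> R2 @ bar 1 tick 0 v(0, 3): E3/G4 m3 -> D3/A3 P5 similar
  -> R3 @ bar 1 tick 0 v(2, 3): C4 above A3
  -> R4 @ bar 1 tick 0 v(0, 2): D3/C4 m7 untreated
  -> R7 @ bar 1 tick 0 v(3,): G4->A3 leap 10st
  -> R3 @ bar 1 tick 1 v(2, 3): C4 above A3
  -> R3 @ bar 1 tick 2 v(2, 3): C4 above A3
  -> R3 @ bar 1 tick 3 v(2, 3): C4 above A3
  -> R2 @ bar 2 tick 0 v(0, 2): D3/C4 m7 -> B2/B3 P8 similar
  -> R2 @ bar 3 tick 0 v(0, 3): B2/D4 m3 -> G2/D3 P5 similar
  -> R3 @ bar 3 tick 0 v(2, 3): B3 above D3
  -> R3 @ bar 3 tick 1 v(2, 3): B3 above D3
  -> R3 @ bar 3 tick 2 v(2, 3): B3 above D3
  -> R3 @ bar 3 tick 3 v(2, 3): B3 above D3
  -> R1 @ bar 4 tick 0 v(0, 3): G2/D3 P5 -> A2/E3 P5 similar
  -> R3 @ bar 4 tick 0 v(2, 3): G3 above E3
  -> R4 @ bar 4 tick 0 v(0, 2): A2/G3 m7 untreated
  -> R7 @ bar 4 tick 0 v(1,): B2->F3 leap 6st
  -> R3 @ bar 4 tick 1 v(2, 3): G3 above E3
  -> R3 @ bar 4 tick 2 v(2, 3): G3 above E3
  -> R3 @ bar 4 tick 3 v(2, 3): G3 above E3
  -> R2 @ bar 5 tick 0 v(0, 1): A2/F3 m6 -> C3/G4 P5 similar
  -> R2 @ bar 5 tick 0 v(0, 2): A2/G3 m7 -> C3/C4 P8 similar
  -> R2 @ bar 5 tick 0 v(0, 3): A2/E3 P5 -> C3/C4 P8 similar
  -> R2 @ bar 5 tick 0 v(1, 2): F3/G3 M2 -> G4/C4 P5 similar
  -> R2 @ bar 5 tick 0 v(1, 3): F3/E3 m2 -> G4/C4 P5 similar
  -> R2 @ bar 5 tick 0 v(2, 3): G3/E3 m3 -> C4/C4 P1 similar
  -> R3 @ bar 5 tick 0 v(1, 2): G4 above C4
  -> R7 @ bar 5 tick 0 v(1,): F3->G4 leap 14st
  -> R3 @ bar 5 tick 1 v(1, 2): G4 above C4
  -> R3 @ bar 5 tick 2 v(1, 2): G4 above C4
  -> R3 @ bar 5 tick 3 v(1, 2): G4 above C4
  -> R1 @ bar 6 tick 0 v(0, 2): C3/C4 P8 -> D3/D4 P8 similar
  -> R1 @ bar 6 tick 0 v(0, 3): C3/C4 P8 -> D3/D4 P8 similar
  -> R1 @ bar 6 tick 0 v(2, 3): C4/C4 P1 -> D4/D4 P1 similar
  -> R8 @ bar 6 tick 0 v(0, 2): penult P8 not 3rd/6th
  -> R8 @ bar 6 tick 0 v(0, 3): penult P8 not 3rd/6th
  -> R1 @ bar 7 tick 0 v(2, 3): D4/D4 P1 -> G4/G4 P1 similar
  -> R2 @ bar 7 tick 0 v(0, 1): D3/B3 M6 -> E3/E4 P8 similar
  -> R6 @ bar 7 tick 3 v(0, 2): closes on m3
  -> R6 @ bar 7 tick 3 v(0, 3): closes on m3

(0, 0, R5, (0, 2))
(0, 0, R5, (0, 3))
(1, 0, R2, (0, 3))
(1, 0, R3, (2, 3))
(1, 0, R4, (0, 2))
(1, 0, R7, (3,))
(1, 1, R3, (2, 3))
(1, 2, R3, (2, 3))
(1, 3, R3, (2, 3))
(2, 0, R2, (0, 2))
(3, 0, R2, (0, 3))
(3, 0, R3, (2, 3))
(3, 1, R3, (2, 3))
(3, 2, R3, (2, 3))
(3, 3, R3, (2, 3))
(4, 0, R1, (0, 3))
(4, 0, R3, (2, 3))
(4, 0, R4, (0, 2))
(4, 0, R7, (1,))
(4, 1, R3, (2, 3))
(4, 2, R3, (2, 3))
(4, 3, R3, (2, 3))
(5, 0, R2, (0, 1))
(5, 0, R2, (0, 2))
(5, 0, R2, (0, 3))
(5, 0, R2, (1, 2))
(5, 0, R2, (1, 3))
(5, 0, R2, (2, 3))
(5, 0, R3, (1, 2))
(5, 0, R7, (1,))
(5, 1, R3, (1, 2))
(5, 2, R3, (1, 2))
(5, 3, R3, (1, 2))
(6, 0, R1, (0, 2))
(6, 0, R1, (0, 3))
(6, 0, R1, (2, 3))
(6, 0, R8, (0, 2))
(6, 0, R8, (0, 3))
(7, 0, R1, (2, 3))
(7, 0, R2, (0, 1))
(7, 3, R6, (0, 2))
(7, 3, R6, (0, 3))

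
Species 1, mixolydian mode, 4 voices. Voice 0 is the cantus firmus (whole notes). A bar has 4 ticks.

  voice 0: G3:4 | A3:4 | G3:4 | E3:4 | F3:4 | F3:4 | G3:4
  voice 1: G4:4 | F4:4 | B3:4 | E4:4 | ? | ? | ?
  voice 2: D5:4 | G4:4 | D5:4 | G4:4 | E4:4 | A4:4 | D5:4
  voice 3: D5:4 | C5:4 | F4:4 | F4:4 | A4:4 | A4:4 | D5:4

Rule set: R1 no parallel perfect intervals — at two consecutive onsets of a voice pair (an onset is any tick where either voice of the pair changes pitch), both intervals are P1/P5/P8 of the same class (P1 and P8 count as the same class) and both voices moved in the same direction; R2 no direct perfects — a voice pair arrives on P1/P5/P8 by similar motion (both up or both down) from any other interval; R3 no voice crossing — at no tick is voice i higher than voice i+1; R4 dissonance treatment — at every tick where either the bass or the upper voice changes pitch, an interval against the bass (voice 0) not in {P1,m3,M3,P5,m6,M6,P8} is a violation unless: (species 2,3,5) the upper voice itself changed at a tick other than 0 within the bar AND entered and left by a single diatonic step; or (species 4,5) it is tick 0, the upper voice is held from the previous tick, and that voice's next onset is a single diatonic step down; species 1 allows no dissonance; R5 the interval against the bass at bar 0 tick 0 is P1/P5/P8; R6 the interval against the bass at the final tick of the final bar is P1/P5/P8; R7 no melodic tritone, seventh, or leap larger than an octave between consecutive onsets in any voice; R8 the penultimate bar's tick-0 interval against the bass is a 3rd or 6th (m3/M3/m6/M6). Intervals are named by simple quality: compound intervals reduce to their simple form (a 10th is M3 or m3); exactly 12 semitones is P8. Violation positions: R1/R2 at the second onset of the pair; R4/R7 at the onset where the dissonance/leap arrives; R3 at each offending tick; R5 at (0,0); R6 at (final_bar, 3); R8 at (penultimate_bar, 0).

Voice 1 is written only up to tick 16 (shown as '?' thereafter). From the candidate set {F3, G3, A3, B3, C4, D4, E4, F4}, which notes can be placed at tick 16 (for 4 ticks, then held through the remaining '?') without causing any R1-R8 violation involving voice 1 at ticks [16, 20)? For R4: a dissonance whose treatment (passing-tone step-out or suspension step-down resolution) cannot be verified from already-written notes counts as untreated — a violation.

F3: violates R7
G3: violates R4
A3: violates R2
B3: violates R4
C4: legal
D4: legal
E4: violates R4
F4: violates R1,R3

{C4, D4}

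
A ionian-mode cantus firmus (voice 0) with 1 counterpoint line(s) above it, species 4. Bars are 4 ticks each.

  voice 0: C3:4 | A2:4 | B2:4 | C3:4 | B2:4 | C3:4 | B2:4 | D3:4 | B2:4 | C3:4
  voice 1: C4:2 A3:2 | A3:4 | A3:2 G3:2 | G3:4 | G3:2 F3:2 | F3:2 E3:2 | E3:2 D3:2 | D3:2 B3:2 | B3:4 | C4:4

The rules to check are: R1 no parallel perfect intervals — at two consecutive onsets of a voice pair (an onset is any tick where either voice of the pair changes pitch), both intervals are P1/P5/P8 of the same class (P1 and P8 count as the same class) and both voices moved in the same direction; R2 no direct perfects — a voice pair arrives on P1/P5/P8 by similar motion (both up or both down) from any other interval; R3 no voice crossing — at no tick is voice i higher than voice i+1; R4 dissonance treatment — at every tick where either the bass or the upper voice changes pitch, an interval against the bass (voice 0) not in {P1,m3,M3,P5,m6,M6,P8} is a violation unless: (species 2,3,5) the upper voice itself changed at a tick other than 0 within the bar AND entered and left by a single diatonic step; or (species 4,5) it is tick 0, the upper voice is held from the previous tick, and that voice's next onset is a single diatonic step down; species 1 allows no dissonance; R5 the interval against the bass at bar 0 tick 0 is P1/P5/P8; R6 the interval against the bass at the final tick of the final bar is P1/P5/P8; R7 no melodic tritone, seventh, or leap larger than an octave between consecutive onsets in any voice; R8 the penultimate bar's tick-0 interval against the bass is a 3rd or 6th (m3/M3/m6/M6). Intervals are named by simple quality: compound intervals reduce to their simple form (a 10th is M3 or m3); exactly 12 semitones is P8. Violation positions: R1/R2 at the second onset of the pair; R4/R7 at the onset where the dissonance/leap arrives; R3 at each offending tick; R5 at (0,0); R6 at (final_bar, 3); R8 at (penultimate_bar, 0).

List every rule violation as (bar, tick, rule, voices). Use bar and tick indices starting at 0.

bar 0: v0=C3 v1=C4 downbeat P8
bar 1: v0=A2 v1=A3 downbeat P8
bar 2: v0=B2 v1=A3 downbeat m7
bar 3: v0=C3 v1=G3 downbeat P5
bar 4: v0=B2 v1=G3 downbeat m6
bar 5: v0=C3 v1=F3 downbeat P4
bar 6: v0=B2 v1=E3 downbeat P4
bar 7: v0=D3 v1=D3 downbeat P1
bar 8: v0=B2 v1=B3 downbeat P8
bar 9: v0=C3 v1=C4 downbeat P8
  -> R4 @ bar 4 tick 2 v(0, 1): B2/F3 TT untreated
  -> R8 @ bar 8 tick 0 v(0, 1): penult P8 not 3rd/6th
  -> R1 @ bar 9 tick 0 v(0, 1): B2/B3 P8 -> C3/C4 P8 similar

(4, 2, R4, (0, 1))
(8, 0, R8, (0, 1))
(9, 0, R1, (0, 1))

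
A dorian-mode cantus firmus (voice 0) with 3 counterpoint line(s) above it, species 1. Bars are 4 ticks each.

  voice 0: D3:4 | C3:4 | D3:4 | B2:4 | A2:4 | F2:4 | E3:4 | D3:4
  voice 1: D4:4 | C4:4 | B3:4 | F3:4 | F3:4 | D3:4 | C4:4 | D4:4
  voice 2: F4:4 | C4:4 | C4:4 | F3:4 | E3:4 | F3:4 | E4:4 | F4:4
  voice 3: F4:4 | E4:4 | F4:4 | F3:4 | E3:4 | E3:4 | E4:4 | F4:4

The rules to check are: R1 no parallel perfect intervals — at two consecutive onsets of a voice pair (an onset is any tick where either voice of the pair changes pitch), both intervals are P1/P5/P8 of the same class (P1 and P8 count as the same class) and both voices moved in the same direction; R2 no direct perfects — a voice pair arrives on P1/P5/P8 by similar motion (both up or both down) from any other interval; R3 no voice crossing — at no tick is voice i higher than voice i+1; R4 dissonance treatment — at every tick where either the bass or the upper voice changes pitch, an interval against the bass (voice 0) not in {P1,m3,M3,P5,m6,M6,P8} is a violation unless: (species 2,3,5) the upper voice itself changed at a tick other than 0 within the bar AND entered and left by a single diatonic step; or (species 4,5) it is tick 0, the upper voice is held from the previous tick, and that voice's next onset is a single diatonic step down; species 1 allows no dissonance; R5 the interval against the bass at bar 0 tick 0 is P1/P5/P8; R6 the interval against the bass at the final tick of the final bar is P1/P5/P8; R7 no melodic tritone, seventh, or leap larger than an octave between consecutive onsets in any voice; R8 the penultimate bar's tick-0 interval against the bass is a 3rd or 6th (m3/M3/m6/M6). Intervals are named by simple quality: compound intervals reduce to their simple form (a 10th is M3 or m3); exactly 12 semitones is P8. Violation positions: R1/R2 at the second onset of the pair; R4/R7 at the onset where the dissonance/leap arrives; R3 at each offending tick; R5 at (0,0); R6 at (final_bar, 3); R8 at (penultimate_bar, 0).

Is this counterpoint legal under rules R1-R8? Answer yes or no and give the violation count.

bar 0: v0=D3 v1=D4 v2=F4 v3=F4 (m3)
bar 1: v0=C3 v1=C4 v2=C4 v3=E4 (M3)
bar 2: v0=D3 v1=B3 v2=C4 v3=F4 (m3)
bar 3: v0=B2 v1=F3 v2=F3 v3=F3 (TT)
bar 4: v0=A2 v1=F3 v2=E3 v3=E3 (P5)
bar 5: v0=F2 v1=D3 v2=F3 v3=E3 (M7)
bar 6: v0=E3 v1=C4 v2=E4 v3=E4 (P8)
bar 7: v0=D3 v1=D4 v2=F4 v3=F4 (m3)
  R5 @ bar0.0: opens on m3
  R5 @ bar0.0: opens on m3
  R1 @ bar1.0: D3/D4 P8 -> C3/C4 P8 similar
  R2 @ bar1.0: D3/F4 m3 -> C3/C4 P8 similar
  R2 @ bar1.0: D4/F4 m3 -> C4/C4 P1 similar
  R4 @ bar2.0: D3/C4 m7 untreated
  R2 @ bar3.0: B3/C4 m2 -> F3/F3 P1 similar
  R2 @ bar3.0: B3/F4 TT -> F3/F3 P1 similar
  R2 @ bar3.0: C4/F4 P4 -> F3/F3 P1 similar
  R4 @ bar3.0: B2/F3 TT untreated
  R4 @ bar3.0: B2/F3 TT untreated
  R4 @ bar3.0: B2/F3 TT untreated
  R7 @ bar3.0: B3->F3 leap 6st
  R1 @ bar4.0: F3/F3 P1 -> E3/E3 P1 similar
  R2 @ bar4.0: B2/F3 TT -> A2/E3 P5 similar
  R2 @ bar4.0: B2/F3 TT -> A2/E3 P5 similar
  R3 @ bar4.0: F3 above E3
  R3 @ bar4.1: F3 above E3
  R3 @ bar4.2: F3 above E3
  R3 @ bar4.3: F3 above E3
  R3 @ bar5.0: F3 above E3
  R4 @ bar5.0: F2/E3 M7 untreated
  R3 @ bar5.1: F3 above E3
  R3 @ bar5.2: F3 above E3
  R3 @ bar5.3: F3 above E3
  R1 @ bar6.0: F2/F3 P8 -> E3/E4 P8 similar
  R2 @ bar6.0: F2/E3 M7 -> E3/E4 P8 similar
  R2 @ bar6.0: F3/E3 m2 -> E4/E4 P1 similar
  R7 @ bar6.0: F2->E3 leap 11st
  R7 @ bar6.0: D3->C4 leap 10st
  R7 @ bar6.0: F3->E4 leap 11st
  R8 @ bar6.0: penult P8 not 3rd/6th
  R8 @ bar6.0: penult P8 not 3rd/6th
  R1 @ bar7.0: E4/E4 P1 -> F4/F4 P1 similar
  R6 @ bar7.3: closes on m3
  R6 @ bar7.3: closes on m3

No (36 violations)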